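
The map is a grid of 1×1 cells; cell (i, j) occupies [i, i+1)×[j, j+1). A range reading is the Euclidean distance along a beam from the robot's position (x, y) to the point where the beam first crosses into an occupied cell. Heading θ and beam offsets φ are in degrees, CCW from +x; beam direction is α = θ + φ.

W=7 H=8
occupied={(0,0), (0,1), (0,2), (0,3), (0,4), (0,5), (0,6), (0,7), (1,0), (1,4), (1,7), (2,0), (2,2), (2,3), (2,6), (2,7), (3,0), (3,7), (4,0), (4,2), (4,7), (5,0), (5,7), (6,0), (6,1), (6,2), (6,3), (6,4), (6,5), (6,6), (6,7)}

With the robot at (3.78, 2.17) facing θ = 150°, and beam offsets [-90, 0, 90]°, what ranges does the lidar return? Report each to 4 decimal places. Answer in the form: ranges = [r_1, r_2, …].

ranges = [0.4400, 0.9007, 1.3510]

beam 1: φ=-90°, α=60°
  direction (0.5000, 0.8660); cell (3,2); t to first gridline: x 0.4400, y 0.9584 (then +2.0000 / +1.1547)
    (4,2) via x @ 0.4400  # hit
  → r_1 = 0.4400
beam 2: φ=0°, α=150°
  direction (-0.8660, 0.5000); cell (3,2); t to first gridline: x 0.9007, y 1.6600 (then +1.1547 / +2.0000)
    (2,2) via x @ 0.9007  # hit
  → r_2 = 0.9007
beam 3: φ=90°, α=240°
  direction (-0.5000, -0.8660); cell (3,2); t to first gridline: x 1.5600, y 0.1963 (then +2.0000 / +1.1547)
    (3,1) via y @ 0.1963
    (3,0) via y @ 1.3510  # hit
  → r_3 = 1.3510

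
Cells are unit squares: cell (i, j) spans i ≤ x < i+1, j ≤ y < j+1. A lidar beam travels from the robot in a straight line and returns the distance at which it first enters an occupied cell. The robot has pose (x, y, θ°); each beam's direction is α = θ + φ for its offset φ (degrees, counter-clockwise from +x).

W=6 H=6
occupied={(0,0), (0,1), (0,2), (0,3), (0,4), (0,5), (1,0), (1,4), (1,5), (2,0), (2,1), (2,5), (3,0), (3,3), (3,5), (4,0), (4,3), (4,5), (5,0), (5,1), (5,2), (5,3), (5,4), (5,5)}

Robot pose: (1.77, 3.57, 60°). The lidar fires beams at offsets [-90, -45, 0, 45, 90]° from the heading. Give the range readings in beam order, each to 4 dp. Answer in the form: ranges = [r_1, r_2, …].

ranges = [3.7297, 1.2734, 1.6512, 0.4452, 0.8600]

beam 1: φ=-90°, α=330°
  direction (0.8660, -0.5000); cell (1,3); t to first gridline: x 0.2656, y 1.1400 (then +1.1547 / +2.0000)
    (2,3) via x @ 0.2656
    (2,2) via y @ 1.1400
    (3,2) via x @ 1.4203
    (4,2) via x @ 2.5750
    (4,1) via y @ 3.1400
    (5,1) via x @ 3.7297  # hit
  → r_1 = 3.7297
beam 2: φ=-45°, α=15°
  direction (0.9659, 0.2588); cell (1,3); t to first gridline: x 0.2381, y 1.6614 (then +1.0353 / +3.8637)
    (2,3) via x @ 0.2381
    (3,3) via x @ 1.2734  # hit
  → r_2 = 1.2734
beam 3: φ=0°, α=60°
  direction (0.5000, 0.8660); cell (1,3); t to first gridline: x 0.4600, y 0.4965 (then +2.0000 / +1.1547)
    (2,3) via x @ 0.4600
    (2,4) via y @ 0.4965
    (2,5) via y @ 1.6512  # hit
  → r_3 = 1.6512
beam 4: φ=45°, α=105°
  direction (-0.2588, 0.9659); cell (1,3); t to first gridline: x 2.9751, y 0.4452 (then +3.8637 / +1.0353)
    (1,4) via y @ 0.4452  # hit
  → r_4 = 0.4452
beam 5: φ=90°, α=150°
  direction (-0.8660, 0.5000); cell (1,3); t to first gridline: x 0.8891, y 0.8600 (then +1.1547 / +2.0000)
    (1,4) via y @ 0.8600  # hit
  → r_5 = 0.8600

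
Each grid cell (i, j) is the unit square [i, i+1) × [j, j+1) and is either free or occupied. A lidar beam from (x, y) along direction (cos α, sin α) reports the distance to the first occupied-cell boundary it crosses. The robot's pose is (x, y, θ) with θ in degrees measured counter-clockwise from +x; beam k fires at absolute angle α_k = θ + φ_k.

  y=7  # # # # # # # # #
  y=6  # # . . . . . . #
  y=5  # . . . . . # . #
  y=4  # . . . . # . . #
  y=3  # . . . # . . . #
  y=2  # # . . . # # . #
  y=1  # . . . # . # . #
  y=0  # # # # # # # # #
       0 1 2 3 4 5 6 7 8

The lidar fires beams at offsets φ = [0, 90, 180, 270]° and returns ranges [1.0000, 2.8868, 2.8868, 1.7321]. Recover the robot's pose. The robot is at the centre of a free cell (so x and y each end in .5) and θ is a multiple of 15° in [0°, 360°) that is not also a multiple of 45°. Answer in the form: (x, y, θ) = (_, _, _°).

The pose lattice has 33·16 = 528 candidates. Test each by forward raycasting.
  (4.5, 4.5, 210°): beam 1 = 3.0000 ≠ 1.0000 ✗
  (3.5, 2.5, 105°): beam 1 = 4.6587 ≠ 1.0000 ✗
  (6.5, 4.5, 300°): beam 1 = 3.0000 ≠ 1.0000 ✗
  (7.5, 3.5, 195°): beam 1 = 1.9319 ≠ 1.0000 ✗
  (4.5, 5.5, 15°): beam 1 = 1.5529 ≠ 1.0000 ✗
  …
  (2.5, 5.5, 150°): r_1=1.0000, r_2=2.8868, r_3=2.8868, r_4=1.7321 — all match ✓
No second candidate reproduces the full scan.

(x, y, θ) = (2.5, 5.5, 150°)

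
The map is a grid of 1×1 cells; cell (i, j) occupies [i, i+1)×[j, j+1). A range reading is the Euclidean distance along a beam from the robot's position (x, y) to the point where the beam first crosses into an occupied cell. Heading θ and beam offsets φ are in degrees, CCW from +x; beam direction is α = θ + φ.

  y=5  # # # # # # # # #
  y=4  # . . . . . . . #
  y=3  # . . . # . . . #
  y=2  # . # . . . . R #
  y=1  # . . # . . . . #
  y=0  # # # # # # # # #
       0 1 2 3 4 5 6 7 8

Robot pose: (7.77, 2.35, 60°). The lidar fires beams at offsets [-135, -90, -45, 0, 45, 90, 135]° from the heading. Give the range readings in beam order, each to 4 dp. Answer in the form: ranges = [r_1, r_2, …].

ranges = [0.8887, 0.2656, 0.2381, 0.4600, 2.7435, 3.1985, 3.9030]

beam 1: φ=-135°, α=285°
  dir = (cos 285°, sin 285°) = (0.2588, -0.9659); from cell (7,2)
  next x-line at t=0.8887, next y-line at t=0.3623; Δt_x=3.8637, Δt_y=1.0353
    y: enter (7,1) at t=0.3623
    x: enter (8,1) at t=0.8887 ← occupied
  → r_1 = 0.8887
beam 2: φ=-90°, α=330°
  dir = (cos 330°, sin 330°) = (0.8660, -0.5000); from cell (7,2)
  next x-line at t=0.2656, next y-line at t=0.7000; Δt_x=1.1547, Δt_y=2.0000
    x: enter (8,2) at t=0.2656 ← occupied
  → r_2 = 0.2656
beam 3: φ=-45°, α=15°
  dir = (cos 15°, sin 15°) = (0.9659, 0.2588); from cell (7,2)
  next x-line at t=0.2381, next y-line at t=2.5114; Δt_x=1.0353, Δt_y=3.8637
    x: enter (8,2) at t=0.2381 ← occupied
  → r_3 = 0.2381
beam 4: φ=0°, α=60°
  dir = (cos 60°, sin 60°) = (0.5000, 0.8660); from cell (7,2)
  next x-line at t=0.4600, next y-line at t=0.7506; Δt_x=2.0000, Δt_y=1.1547
    x: enter (8,2) at t=0.4600 ← occupied
  → r_4 = 0.4600
beam 5: φ=45°, α=105°
  dir = (cos 105°, sin 105°) = (-0.2588, 0.9659); from cell (7,2)
  next x-line at t=2.9751, next y-line at t=0.6729; Δt_x=3.8637, Δt_y=1.0353
    y: enter (7,3) at t=0.6729
    y: enter (7,4) at t=1.7082
    y: enter (7,5) at t=2.7435 ← occupied
  → r_5 = 2.7435
beam 6: φ=90°, α=150°
  dir = (cos 150°, sin 150°) = (-0.8660, 0.5000); from cell (7,2)
  next x-line at t=0.8891, next y-line at t=1.3000; Δt_x=1.1547, Δt_y=2.0000
    x: enter (6,2) at t=0.8891
    y: enter (6,3) at t=1.3000
    x: enter (5,3) at t=2.0438
    x: enter (4,3) at t=3.1985 ← occupied
  → r_6 = 3.1985
beam 7: φ=135°, α=195°
  dir = (cos 195°, sin 195°) = (-0.9659, -0.2588); from cell (7,2)
  next x-line at t=0.7972, next y-line at t=1.3523; Δt_x=1.0353, Δt_y=3.8637
    x: enter (6,2) at t=0.7972
    y: enter (6,1) at t=1.3523
    x: enter (5,1) at t=1.8324
    x: enter (4,1) at t=2.8677
    x: enter (3,1) at t=3.9030 ← occupied
  → r_7 = 3.9030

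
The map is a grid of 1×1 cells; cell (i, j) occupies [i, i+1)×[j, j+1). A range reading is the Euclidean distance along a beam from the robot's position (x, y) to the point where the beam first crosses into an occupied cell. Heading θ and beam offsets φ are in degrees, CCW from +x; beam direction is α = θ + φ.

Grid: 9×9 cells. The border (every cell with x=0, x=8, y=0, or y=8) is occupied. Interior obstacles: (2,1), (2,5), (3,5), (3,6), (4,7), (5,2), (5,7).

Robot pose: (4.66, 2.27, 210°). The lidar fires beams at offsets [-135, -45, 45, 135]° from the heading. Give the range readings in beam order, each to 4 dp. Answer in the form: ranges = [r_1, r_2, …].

ranges = [4.8969, 3.7891, 1.3148, 0.3520]

beam 1: φ=-135°, α=75°
  dir = (cos 75°, sin 75°) = (0.2588, 0.9659); from cell (4,2)
  next x-line at t=1.3137, next y-line at t=0.7558; Δt_x=3.8637, Δt_y=1.0353
    y: enter (4,3) at t=0.7558
    x: enter (5,3) at t=1.3137
    y: enter (5,4) at t=1.7910
    y: enter (5,5) at t=2.8263
    y: enter (5,6) at t=3.8616
    y: enter (5,7) at t=4.8969 ← occupied
  → r_1 = 4.8969
beam 2: φ=-45°, α=165°
  dir = (cos 165°, sin 165°) = (-0.9659, 0.2588); from cell (4,2)
  next x-line at t=0.6833, next y-line at t=2.8205; Δt_x=1.0353, Δt_y=3.8637
    x: enter (3,2) at t=0.6833
    x: enter (2,2) at t=1.7186
    x: enter (1,2) at t=2.7538
    y: enter (1,3) at t=2.8205
    x: enter (0,3) at t=3.7891 ← occupied
  → r_2 = 3.7891
beam 3: φ=45°, α=255°
  dir = (cos 255°, sin 255°) = (-0.2588, -0.9659); from cell (4,2)
  next x-line at t=2.5500, next y-line at t=0.2795; Δt_x=3.8637, Δt_y=1.0353
    y: enter (4,1) at t=0.2795
    y: enter (4,0) at t=1.3148 ← occupied
  → r_3 = 1.3148
beam 4: φ=135°, α=345°
  dir = (cos 345°, sin 345°) = (0.9659, -0.2588); from cell (4,2)
  next x-line at t=0.3520, next y-line at t=1.0432; Δt_x=1.0353, Δt_y=3.8637
    x: enter (5,2) at t=0.3520 ← occupied
  → r_4 = 0.3520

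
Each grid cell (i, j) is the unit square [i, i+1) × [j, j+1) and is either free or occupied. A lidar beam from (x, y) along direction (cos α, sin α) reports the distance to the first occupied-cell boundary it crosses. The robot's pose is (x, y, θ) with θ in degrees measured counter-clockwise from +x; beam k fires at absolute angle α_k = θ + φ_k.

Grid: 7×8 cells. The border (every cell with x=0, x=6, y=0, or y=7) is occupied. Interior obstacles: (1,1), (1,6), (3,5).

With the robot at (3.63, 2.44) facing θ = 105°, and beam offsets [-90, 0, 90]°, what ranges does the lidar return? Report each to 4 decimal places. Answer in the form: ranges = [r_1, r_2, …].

ranges = [2.4536, 4.7209, 1.7000]

beam 1: φ=-90°, α=15°
  dir = (cos 15°, sin 15°) = (0.9659, 0.2588); from cell (3,2)
  next x-line at t=0.3831, next y-line at t=2.1637; Δt_x=1.0353, Δt_y=3.8637
    x: enter (4,2) at t=0.3831
    x: enter (5,2) at t=1.4183
    y: enter (5,3) at t=2.1637
    x: enter (6,3) at t=2.4536 ← occupied
  → r_1 = 2.4536
beam 2: φ=0°, α=105°
  dir = (cos 105°, sin 105°) = (-0.2588, 0.9659); from cell (3,2)
  next x-line at t=2.4341, next y-line at t=0.5798; Δt_x=3.8637, Δt_y=1.0353
    y: enter (3,3) at t=0.5798
    y: enter (3,4) at t=1.6150
    x: enter (2,4) at t=2.4341
    y: enter (2,5) at t=2.6503
    y: enter (2,6) at t=3.6856
    y: enter (2,7) at t=4.7209 ← occupied
  → r_2 = 4.7209
beam 3: φ=90°, α=195°
  dir = (cos 195°, sin 195°) = (-0.9659, -0.2588); from cell (3,2)
  next x-line at t=0.6522, next y-line at t=1.7000; Δt_x=1.0353, Δt_y=3.8637
    x: enter (2,2) at t=0.6522
    x: enter (1,2) at t=1.6875
    y: enter (1,1) at t=1.7000 ← occupied
  → r_3 = 1.7000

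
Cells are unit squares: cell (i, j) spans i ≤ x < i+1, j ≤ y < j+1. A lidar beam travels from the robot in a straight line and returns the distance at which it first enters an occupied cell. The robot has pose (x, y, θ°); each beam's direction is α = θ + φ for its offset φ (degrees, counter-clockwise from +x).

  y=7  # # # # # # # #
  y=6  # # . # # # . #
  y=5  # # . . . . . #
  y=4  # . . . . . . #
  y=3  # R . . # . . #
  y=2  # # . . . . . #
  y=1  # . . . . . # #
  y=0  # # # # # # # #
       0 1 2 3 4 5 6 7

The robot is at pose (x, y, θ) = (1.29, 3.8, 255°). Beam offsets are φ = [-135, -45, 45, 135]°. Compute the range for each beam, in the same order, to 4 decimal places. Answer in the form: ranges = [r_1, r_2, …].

beam 1: φ=-135°, α=120°
  direction (-0.5000, 0.8660); cell (1,3); t to first gridline: x 0.5800, y 0.2309 (then +2.0000 / +1.1547)
    (1,4) via y @ 0.2309
    (0,4) via x @ 0.5800  # hit
  → r_1 = 0.5800
beam 2: φ=-45°, α=210°
  direction (-0.8660, -0.5000); cell (1,3); t to first gridline: x 0.3349, y 1.6000 (then +1.1547 / +2.0000)
    (0,3) via x @ 0.3349  # hit
  → r_2 = 0.3349
beam 3: φ=45°, α=300°
  direction (0.5000, -0.8660); cell (1,3); t to first gridline: x 1.4200, y 0.9238 (then +2.0000 / +1.1547)
    (1,2) via y @ 0.9238  # hit
  → r_3 = 0.9238
beam 4: φ=135°, α=30°
  direction (0.8660, 0.5000); cell (1,3); t to first gridline: x 0.8198, y 0.4000 (then +1.1547 / +2.0000)
    (1,4) via y @ 0.4000
    (2,4) via x @ 0.8198
    (3,4) via x @ 1.9745
    (3,5) via y @ 2.4000
    (4,5) via x @ 3.1292
    (5,5) via x @ 4.2839
    (5,6) via y @ 4.4000  # hit
  → r_4 = 4.4000

ranges = [0.5800, 0.3349, 0.9238, 4.4000]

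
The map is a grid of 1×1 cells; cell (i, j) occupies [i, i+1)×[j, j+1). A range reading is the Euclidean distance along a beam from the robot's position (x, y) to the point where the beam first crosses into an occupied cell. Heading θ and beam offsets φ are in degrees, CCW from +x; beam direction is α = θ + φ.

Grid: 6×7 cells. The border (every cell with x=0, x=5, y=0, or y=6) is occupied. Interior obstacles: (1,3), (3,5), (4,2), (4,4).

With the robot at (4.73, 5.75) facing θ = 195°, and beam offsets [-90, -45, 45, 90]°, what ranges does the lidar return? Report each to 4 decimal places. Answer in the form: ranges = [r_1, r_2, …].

ranges = [0.2588, 0.5000, 0.8660, 0.7765]

beam 1: φ=-90°, α=105°
  direction (-0.2588, 0.9659); cell (4,5); t to first gridline: x 2.8205, y 0.2588 (then +3.8637 / +1.0353)
    (4,6) via y @ 0.2588  # hit
  → r_1 = 0.2588
beam 2: φ=-45°, α=150°
  direction (-0.8660, 0.5000); cell (4,5); t to first gridline: x 0.8429, y 0.5000 (then +1.1547 / +2.0000)
    (4,6) via y @ 0.5000  # hit
  → r_2 = 0.5000
beam 3: φ=45°, α=240°
  direction (-0.5000, -0.8660); cell (4,5); t to first gridline: x 1.4600, y 0.8660 (then +2.0000 / +1.1547)
    (4,4) via y @ 0.8660  # hit
  → r_3 = 0.8660
beam 4: φ=90°, α=285°
  direction (0.2588, -0.9659); cell (4,5); t to first gridline: x 1.0432, y 0.7765 (then +3.8637 / +1.0353)
    (4,4) via y @ 0.7765  # hit
  → r_4 = 0.7765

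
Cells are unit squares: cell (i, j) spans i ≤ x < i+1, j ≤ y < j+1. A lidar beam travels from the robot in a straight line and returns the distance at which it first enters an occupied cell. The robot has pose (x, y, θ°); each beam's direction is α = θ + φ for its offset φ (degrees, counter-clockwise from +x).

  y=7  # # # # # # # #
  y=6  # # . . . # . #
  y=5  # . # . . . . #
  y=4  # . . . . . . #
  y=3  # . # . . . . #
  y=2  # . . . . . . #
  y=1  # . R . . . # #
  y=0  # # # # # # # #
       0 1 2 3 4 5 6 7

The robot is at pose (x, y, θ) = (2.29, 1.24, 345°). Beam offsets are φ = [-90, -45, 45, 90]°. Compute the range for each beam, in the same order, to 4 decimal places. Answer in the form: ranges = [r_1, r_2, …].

ranges = [0.2485, 0.2771, 5.4386, 1.8221]

beam 1: φ=-90°, α=255°
  d=(-0.2588,-0.9659)  start (2,1)  tX=1.1205 tY=0.2485  stride 1/|dx|=3.8637 1/|dy|=1.0353
    cross y-line → (2,0), t=0.2485 (wall)
  → r_1 = 0.2485
beam 2: φ=-45°, α=300°
  d=(0.5000,-0.8660)  start (2,1)  tX=1.4200 tY=0.2771  stride 1/|dx|=2.0000 1/|dy|=1.1547
    cross y-line → (2,0), t=0.2771 (wall)
  → r_2 = 0.2771
beam 3: φ=45°, α=30°
  d=(0.8660,0.5000)  start (2,1)  tX=0.8198 tY=1.5200  stride 1/|dx|=1.1547 1/|dy|=2.0000
    cross x-line → (3,1), t=0.8198
    cross y-line → (3,2), t=1.5200
    cross x-line → (4,2), t=1.9745
    cross x-line → (5,2), t=3.1292
    cross y-line → (5,3), t=3.5200
    cross x-line → (6,3), t=4.2839
    cross x-line → (7,3), t=5.4386 (wall)
  → r_3 = 5.4386
beam 4: φ=90°, α=75°
  d=(0.2588,0.9659)  start (2,1)  tX=2.7432 tY=0.7868  stride 1/|dx|=3.8637 1/|dy|=1.0353
    cross y-line → (2,2), t=0.7868
    cross y-line → (2,3), t=1.8221 (wall)
  → r_4 = 1.8221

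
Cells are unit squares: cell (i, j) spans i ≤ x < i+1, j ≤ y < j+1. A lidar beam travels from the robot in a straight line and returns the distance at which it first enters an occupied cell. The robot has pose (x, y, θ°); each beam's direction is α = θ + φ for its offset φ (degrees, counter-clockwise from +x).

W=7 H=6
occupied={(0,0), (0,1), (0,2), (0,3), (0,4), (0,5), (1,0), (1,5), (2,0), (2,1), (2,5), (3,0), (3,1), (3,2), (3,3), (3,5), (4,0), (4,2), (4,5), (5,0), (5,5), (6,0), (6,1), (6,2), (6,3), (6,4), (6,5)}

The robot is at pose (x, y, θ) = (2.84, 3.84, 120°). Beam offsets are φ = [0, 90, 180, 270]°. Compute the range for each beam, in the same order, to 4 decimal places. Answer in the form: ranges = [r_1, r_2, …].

beam 1: φ=0°, α=120°
  cosα=-0.5000 sinα=0.8660 | (2,3) | tMaxX 1.6800 tMaxY 0.1848 | tΔX 2.0000 tΔY 1.1547
    t=0.1848 [y] (2,4)
    t=1.3395 [y] (2,5) — stop
  → r_1 = 1.3395
beam 2: φ=90°, α=210°
  cosα=-0.8660 sinα=-0.5000 | (2,3) | tMaxX 0.9699 tMaxY 1.6800 | tΔX 1.1547 tΔY 2.0000
    t=0.9699 [x] (1,3)
    t=1.6800 [y] (1,2)
    t=2.1246 [x] (0,2) — stop
  → r_2 = 2.1246
beam 3: φ=180°, α=300°
  cosα=0.5000 sinα=-0.8660 | (2,3) | tMaxX 0.3200 tMaxY 0.9699 | tΔX 2.0000 tΔY 1.1547
    t=0.3200 [x] (3,3) — stop
  → r_3 = 0.3200
beam 4: φ=270°, α=30°
  cosα=0.8660 sinα=0.5000 | (2,3) | tMaxX 0.1848 tMaxY 0.3200 | tΔX 1.1547 tΔY 2.0000
    t=0.1848 [x] (3,3) — stop
  → r_4 = 0.1848

ranges = [1.3395, 2.1246, 0.3200, 0.1848]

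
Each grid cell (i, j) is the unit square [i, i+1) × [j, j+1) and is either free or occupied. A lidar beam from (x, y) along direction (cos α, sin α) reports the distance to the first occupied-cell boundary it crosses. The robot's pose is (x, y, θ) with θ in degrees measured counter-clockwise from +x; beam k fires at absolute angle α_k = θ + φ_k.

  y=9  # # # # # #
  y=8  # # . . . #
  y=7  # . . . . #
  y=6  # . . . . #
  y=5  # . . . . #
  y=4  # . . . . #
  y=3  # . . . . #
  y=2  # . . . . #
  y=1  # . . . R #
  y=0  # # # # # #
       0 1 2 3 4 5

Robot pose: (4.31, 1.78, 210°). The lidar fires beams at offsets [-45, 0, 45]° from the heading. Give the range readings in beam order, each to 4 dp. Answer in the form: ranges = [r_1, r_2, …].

beam 1: φ=-45°, α=165°
  dir = (cos 165°, sin 165°) = (-0.9659, 0.2588); from cell (4,1)
  next x-line at t=0.3209, next y-line at t=0.8500; Δt_x=1.0353, Δt_y=3.8637
    x: enter (3,1) at t=0.3209
    y: enter (3,2) at t=0.8500
    x: enter (2,2) at t=1.3562
    x: enter (1,2) at t=2.3915
    x: enter (0,2) at t=3.4268 ← occupied
  → r_1 = 3.4268
beam 2: φ=0°, α=210°
  dir = (cos 210°, sin 210°) = (-0.8660, -0.5000); from cell (4,1)
  next x-line at t=0.3580, next y-line at t=1.5600; Δt_x=1.1547, Δt_y=2.0000
    x: enter (3,1) at t=0.3580
    x: enter (2,1) at t=1.5127
    y: enter (2,0) at t=1.5600 ← occupied
  → r_2 = 1.5600
beam 3: φ=45°, α=255°
  dir = (cos 255°, sin 255°) = (-0.2588, -0.9659); from cell (4,1)
  next x-line at t=1.1977, next y-line at t=0.8075; Δt_x=3.8637, Δt_y=1.0353
    y: enter (4,0) at t=0.8075 ← occupied
  → r_3 = 0.8075

ranges = [3.4268, 1.5600, 0.8075]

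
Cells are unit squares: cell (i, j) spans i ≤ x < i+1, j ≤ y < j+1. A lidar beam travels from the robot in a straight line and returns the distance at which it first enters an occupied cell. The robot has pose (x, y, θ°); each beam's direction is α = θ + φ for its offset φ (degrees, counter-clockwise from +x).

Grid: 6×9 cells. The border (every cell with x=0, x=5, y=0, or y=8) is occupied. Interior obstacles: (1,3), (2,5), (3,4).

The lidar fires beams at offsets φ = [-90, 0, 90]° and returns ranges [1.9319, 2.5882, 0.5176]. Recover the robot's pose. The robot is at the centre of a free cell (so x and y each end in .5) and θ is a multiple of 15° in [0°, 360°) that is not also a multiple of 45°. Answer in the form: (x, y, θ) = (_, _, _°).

(x, y, θ) = (4.5, 7.5, 255°)

Enumerate (i+0.5, j+0.5, θ) over the 25 free cells and 16 admissible headings. For each, cast all 3 beams and compare to the given ranges.
  (1.5, 2.5, 210°): beam 1 = 0.5774 ≠ 1.9319 ✗
  (2.5, 4.5, 345°): beam 1 = 3.6235 ≠ 1.9319 ✗
  (3.5, 6.5, 30°): beam 1 = 3.0000 ≠ 1.9319 ✗
  …
  (4.5, 7.5, 255°): r_1=1.9319, r_2=2.5882, r_3=0.5176 — all match ✓
No second candidate reproduces the full scan.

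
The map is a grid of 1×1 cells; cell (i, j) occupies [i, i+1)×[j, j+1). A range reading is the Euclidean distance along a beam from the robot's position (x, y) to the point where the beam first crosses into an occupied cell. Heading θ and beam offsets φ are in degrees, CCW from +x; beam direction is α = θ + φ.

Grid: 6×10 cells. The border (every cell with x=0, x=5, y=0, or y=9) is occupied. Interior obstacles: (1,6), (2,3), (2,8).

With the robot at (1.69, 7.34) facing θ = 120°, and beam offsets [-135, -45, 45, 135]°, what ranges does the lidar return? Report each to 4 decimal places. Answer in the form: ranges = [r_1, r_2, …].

ranges = [3.4268, 1.1977, 0.7143, 0.3520]

beam 1: φ=-135°, α=345°
  dir = (cos 345°, sin 345°) = (0.9659, -0.2588); from cell (1,7)
  next x-line at t=0.3209, next y-line at t=1.3137; Δt_x=1.0353, Δt_y=3.8637
    x: enter (2,7) at t=0.3209
    y: enter (2,6) at t=1.3137
    x: enter (3,6) at t=1.3562
    x: enter (4,6) at t=2.3915
    x: enter (5,6) at t=3.4268 ← occupied
  → r_1 = 3.4268
beam 2: φ=-45°, α=75°
  dir = (cos 75°, sin 75°) = (0.2588, 0.9659); from cell (1,7)
  next x-line at t=1.1977, next y-line at t=0.6833; Δt_x=3.8637, Δt_y=1.0353
    y: enter (1,8) at t=0.6833
    x: enter (2,8) at t=1.1977 ← occupied
  → r_2 = 1.1977
beam 3: φ=45°, α=165°
  dir = (cos 165°, sin 165°) = (-0.9659, 0.2588); from cell (1,7)
  next x-line at t=0.7143, next y-line at t=2.5500; Δt_x=1.0353, Δt_y=3.8637
    x: enter (0,7) at t=0.7143 ← occupied
  → r_3 = 0.7143
beam 4: φ=135°, α=255°
  dir = (cos 255°, sin 255°) = (-0.2588, -0.9659); from cell (1,7)
  next x-line at t=2.6660, next y-line at t=0.3520; Δt_x=3.8637, Δt_y=1.0353
    y: enter (1,6) at t=0.3520 ← occupied
  → r_4 = 0.3520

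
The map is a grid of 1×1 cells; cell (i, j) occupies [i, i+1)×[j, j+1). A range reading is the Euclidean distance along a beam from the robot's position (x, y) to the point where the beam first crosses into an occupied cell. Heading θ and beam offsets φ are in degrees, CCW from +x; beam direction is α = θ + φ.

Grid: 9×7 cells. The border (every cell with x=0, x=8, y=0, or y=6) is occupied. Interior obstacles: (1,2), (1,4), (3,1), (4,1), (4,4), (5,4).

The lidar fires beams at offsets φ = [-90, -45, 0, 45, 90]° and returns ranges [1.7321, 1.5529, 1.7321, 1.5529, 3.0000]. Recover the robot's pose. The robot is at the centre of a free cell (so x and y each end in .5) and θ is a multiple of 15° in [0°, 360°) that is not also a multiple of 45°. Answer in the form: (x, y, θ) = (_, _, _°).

Candidates: 29 free-cell centres × 16 headings = 464 poses. Raycast each; keep the one whose scan matches to 4 dp.
  (4.5, 5.5, 150°): beam 1 = 0.5774 ≠ 1.7321 ✗
  (4.5, 2.5, 255°): beam 1 = 3.6235 ≠ 1.7321 ✗
  (6.5, 5.5, 150°): beam 1 = 0.5774 ≠ 1.7321 ✗
  (6.5, 1.5, 15°): beam 1 = 0.5176 ≠ 1.7321 ✗
  …
  (6.5, 2.5, 330°): r_1=1.7321, r_2=1.5529, r_3=1.7321, r_4=1.5529, r_5=3.0000 — all match ✓
Only this pose fits every beam.

(x, y, θ) = (6.5, 2.5, 330°)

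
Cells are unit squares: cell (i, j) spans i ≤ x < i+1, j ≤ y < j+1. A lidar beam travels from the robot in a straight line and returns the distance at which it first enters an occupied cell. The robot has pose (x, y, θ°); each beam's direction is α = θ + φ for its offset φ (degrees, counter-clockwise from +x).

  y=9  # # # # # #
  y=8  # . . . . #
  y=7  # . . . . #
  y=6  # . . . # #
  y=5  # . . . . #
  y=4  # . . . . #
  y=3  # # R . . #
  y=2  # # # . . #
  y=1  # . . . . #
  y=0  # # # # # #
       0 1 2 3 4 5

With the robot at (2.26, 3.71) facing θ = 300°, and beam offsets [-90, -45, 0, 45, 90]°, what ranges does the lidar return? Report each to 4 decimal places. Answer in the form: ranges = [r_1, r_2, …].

beam 1: φ=-90°, α=210°
  direction (-0.8660, -0.5000); cell (2,3); t to first gridline: x 0.3002, y 1.4200 (then +1.1547 / +2.0000)
    (1,3) via x @ 0.3002  # hit
  → r_1 = 0.3002
beam 2: φ=-45°, α=255°
  direction (-0.2588, -0.9659); cell (2,3); t to first gridline: x 1.0046, y 0.7350 (then +3.8637 / +1.0353)
    (2,2) via y @ 0.7350  # hit
  → r_2 = 0.7350
beam 3: φ=0°, α=300°
  direction (0.5000, -0.8660); cell (2,3); t to first gridline: x 1.4800, y 0.8198 (then +2.0000 / +1.1547)
    (2,2) via y @ 0.8198  # hit
  → r_3 = 0.8198
beam 4: φ=45°, α=345°
  direction (0.9659, -0.2588); cell (2,3); t to first gridline: x 0.7661, y 2.7432 (then +1.0353 / +3.8637)
    (3,3) via x @ 0.7661
    (4,3) via x @ 1.8014
    (4,2) via y @ 2.7432
    (5,2) via x @ 2.8367  # hit
  → r_4 = 2.8367
beam 5: φ=90°, α=30°
  direction (0.8660, 0.5000); cell (2,3); t to first gridline: x 0.8545, y 0.5800 (then +1.1547 / +2.0000)
    (2,4) via y @ 0.5800
    (3,4) via x @ 0.8545
    (4,4) via x @ 2.0092
    (4,5) via y @ 2.5800
    (5,5) via x @ 3.1639  # hit
  → r_5 = 3.1639

ranges = [0.3002, 0.7350, 0.8198, 2.8367, 3.1639]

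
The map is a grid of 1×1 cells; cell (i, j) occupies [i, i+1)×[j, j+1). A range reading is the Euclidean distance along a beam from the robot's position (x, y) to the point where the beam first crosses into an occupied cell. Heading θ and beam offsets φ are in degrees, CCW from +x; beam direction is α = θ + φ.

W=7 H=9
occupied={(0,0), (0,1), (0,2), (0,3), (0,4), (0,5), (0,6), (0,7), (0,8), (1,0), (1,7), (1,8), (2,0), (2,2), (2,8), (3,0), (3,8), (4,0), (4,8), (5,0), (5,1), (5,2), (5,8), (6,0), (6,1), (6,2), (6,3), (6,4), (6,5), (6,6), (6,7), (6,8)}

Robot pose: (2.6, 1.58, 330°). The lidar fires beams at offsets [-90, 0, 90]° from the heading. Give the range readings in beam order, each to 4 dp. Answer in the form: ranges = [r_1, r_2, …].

ranges = [0.6697, 1.1600, 0.4850]

beam 1: φ=-90°, α=240°
  dir = (cos 240°, sin 240°) = (-0.5000, -0.8660); from cell (2,1)
  next x-line at t=1.2000, next y-line at t=0.6697; Δt_x=2.0000, Δt_y=1.1547
    y: enter (2,0) at t=0.6697 ← occupied
  → r_1 = 0.6697
beam 2: φ=0°, α=330°
  dir = (cos 330°, sin 330°) = (0.8660, -0.5000); from cell (2,1)
  next x-line at t=0.4619, next y-line at t=1.1600; Δt_x=1.1547, Δt_y=2.0000
    x: enter (3,1) at t=0.4619
    y: enter (3,0) at t=1.1600 ← occupied
  → r_2 = 1.1600
beam 3: φ=90°, α=60°
  dir = (cos 60°, sin 60°) = (0.5000, 0.8660); from cell (2,1)
  next x-line at t=0.8000, next y-line at t=0.4850; Δt_x=2.0000, Δt_y=1.1547
    y: enter (2,2) at t=0.4850 ← occupied
  → r_3 = 0.4850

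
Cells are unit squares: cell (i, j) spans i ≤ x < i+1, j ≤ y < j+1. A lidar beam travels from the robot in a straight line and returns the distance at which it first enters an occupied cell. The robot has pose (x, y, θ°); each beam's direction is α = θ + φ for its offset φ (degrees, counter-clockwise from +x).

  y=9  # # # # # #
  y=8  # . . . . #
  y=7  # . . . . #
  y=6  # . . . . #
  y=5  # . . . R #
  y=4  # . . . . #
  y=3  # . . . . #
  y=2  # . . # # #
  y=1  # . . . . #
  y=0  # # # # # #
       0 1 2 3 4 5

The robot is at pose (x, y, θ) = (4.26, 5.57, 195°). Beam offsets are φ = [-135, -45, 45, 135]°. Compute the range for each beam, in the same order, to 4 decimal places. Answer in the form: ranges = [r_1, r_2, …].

ranges = [1.4800, 3.7643, 5.2770, 0.8545]

beam 1: φ=-135°, α=60°
  dir = (cos 60°, sin 60°) = (0.5000, 0.8660); from cell (4,5)
  next x-line at t=1.4800, next y-line at t=0.4965; Δt_x=2.0000, Δt_y=1.1547
    y: enter (4,6) at t=0.4965
    x: enter (5,6) at t=1.4800 ← occupied
  → r_1 = 1.4800
beam 2: φ=-45°, α=150°
  dir = (cos 150°, sin 150°) = (-0.8660, 0.5000); from cell (4,5)
  next x-line at t=0.3002, next y-line at t=0.8600; Δt_x=1.1547, Δt_y=2.0000
    x: enter (3,5) at t=0.3002
    y: enter (3,6) at t=0.8600
    x: enter (2,6) at t=1.4549
    x: enter (1,6) at t=2.6096
    y: enter (1,7) at t=2.8600
    x: enter (0,7) at t=3.7643 ← occupied
  → r_2 = 3.7643
beam 3: φ=45°, α=240°
  dir = (cos 240°, sin 240°) = (-0.5000, -0.8660); from cell (4,5)
  next x-line at t=0.5200, next y-line at t=0.6582; Δt_x=2.0000, Δt_y=1.1547
    x: enter (3,5) at t=0.5200
    y: enter (3,4) at t=0.6582
    y: enter (3,3) at t=1.8129
    x: enter (2,3) at t=2.5200
    y: enter (2,2) at t=2.9676
    y: enter (2,1) at t=4.1223
    x: enter (1,1) at t=4.5200
    y: enter (1,0) at t=5.2770 ← occupied
  → r_3 = 5.2770
beam 4: φ=135°, α=330°
  dir = (cos 330°, sin 330°) = (0.8660, -0.5000); from cell (4,5)
  next x-line at t=0.8545, next y-line at t=1.1400; Δt_x=1.1547, Δt_y=2.0000
    x: enter (5,5) at t=0.8545 ← occupied
  → r_4 = 0.8545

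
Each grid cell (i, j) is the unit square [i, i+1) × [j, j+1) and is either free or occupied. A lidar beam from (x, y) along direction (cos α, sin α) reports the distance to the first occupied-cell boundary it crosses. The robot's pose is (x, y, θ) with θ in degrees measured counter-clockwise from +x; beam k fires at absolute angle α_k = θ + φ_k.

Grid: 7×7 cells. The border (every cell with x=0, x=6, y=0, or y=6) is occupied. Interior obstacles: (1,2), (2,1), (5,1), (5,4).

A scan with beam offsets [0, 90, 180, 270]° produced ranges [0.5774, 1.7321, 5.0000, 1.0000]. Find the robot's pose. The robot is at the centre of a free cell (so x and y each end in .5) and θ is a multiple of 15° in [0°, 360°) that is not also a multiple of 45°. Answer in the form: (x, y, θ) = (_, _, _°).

Enumerate (i+0.5, j+0.5, θ) over the 21 free cells and 16 admissible headings. For each, cast all 4 beams and compare to the given ranges.
  (4.5, 4.5, 120°): beam 1 = 1.7321 ≠ 0.5774 ✗
  (4.5, 3.5, 120°): beam 1 = 2.8868 ≠ 0.5774 ✗
  (5.5, 3.5, 345°): beam 1 = 0.5176 ≠ 0.5774 ✗
  …
  (2.5, 5.5, 120°): r_1=0.5774, r_2=1.7321, r_3=5.0000, r_4=1.0000 — all match ✓
No second candidate reproduces the full scan.

(x, y, θ) = (2.5, 5.5, 120°)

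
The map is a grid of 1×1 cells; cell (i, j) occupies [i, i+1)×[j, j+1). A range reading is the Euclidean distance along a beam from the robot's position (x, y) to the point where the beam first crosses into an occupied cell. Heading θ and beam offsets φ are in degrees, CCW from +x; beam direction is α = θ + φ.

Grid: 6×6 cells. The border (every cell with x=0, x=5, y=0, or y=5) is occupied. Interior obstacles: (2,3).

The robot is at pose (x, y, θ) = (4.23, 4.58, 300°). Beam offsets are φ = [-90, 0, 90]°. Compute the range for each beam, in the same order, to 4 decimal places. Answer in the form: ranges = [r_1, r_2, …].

ranges = [1.4203, 1.5400, 0.8400]

beam 1: φ=-90°, α=210°
  cosα=-0.8660 sinα=-0.5000 | (4,4) | tMaxX 0.2656 tMaxY 1.1600 | tΔX 1.1547 tΔY 2.0000
    t=0.2656 [x] (3,4)
    t=1.1600 [y] (3,3)
    t=1.4203 [x] (2,3) — stop
  → r_1 = 1.4203
beam 2: φ=0°, α=300°
  cosα=0.5000 sinα=-0.8660 | (4,4) | tMaxX 1.5400 tMaxY 0.6697 | tΔX 2.0000 tΔY 1.1547
    t=0.6697 [y] (4,3)
    t=1.5400 [x] (5,3) — stop
  → r_2 = 1.5400
beam 3: φ=90°, α=30°
  cosα=0.8660 sinα=0.5000 | (4,4) | tMaxX 0.8891 tMaxY 0.8400 | tΔX 1.1547 tΔY 2.0000
    t=0.8400 [y] (4,5) — stop
  → r_3 = 0.8400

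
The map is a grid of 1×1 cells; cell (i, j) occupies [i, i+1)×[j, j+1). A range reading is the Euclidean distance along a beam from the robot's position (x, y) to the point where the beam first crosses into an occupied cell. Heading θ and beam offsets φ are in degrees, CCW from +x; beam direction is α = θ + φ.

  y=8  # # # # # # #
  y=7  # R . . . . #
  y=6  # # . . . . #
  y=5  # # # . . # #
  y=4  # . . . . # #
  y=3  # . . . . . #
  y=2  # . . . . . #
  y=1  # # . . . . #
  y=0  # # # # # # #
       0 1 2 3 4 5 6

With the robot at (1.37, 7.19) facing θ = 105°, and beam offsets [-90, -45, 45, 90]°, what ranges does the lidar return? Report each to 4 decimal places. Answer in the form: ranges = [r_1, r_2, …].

ranges = [3.1296, 0.9353, 0.4272, 0.3831]

beam 1: φ=-90°, α=15°
  dir = (cos 15°, sin 15°) = (0.9659, 0.2588); from cell (1,7)
  next x-line at t=0.6522, next y-line at t=3.1296; Δt_x=1.0353, Δt_y=3.8637
    x: enter (2,7) at t=0.6522
    x: enter (3,7) at t=1.6875
    x: enter (4,7) at t=2.7228
    y: enter (4,8) at t=3.1296 ← occupied
  → r_1 = 3.1296
beam 2: φ=-45°, α=60°
  dir = (cos 60°, sin 60°) = (0.5000, 0.8660); from cell (1,7)
  next x-line at t=1.2600, next y-line at t=0.9353; Δt_x=2.0000, Δt_y=1.1547
    y: enter (1,8) at t=0.9353 ← occupied
  → r_2 = 0.9353
beam 3: φ=45°, α=150°
  dir = (cos 150°, sin 150°) = (-0.8660, 0.5000); from cell (1,7)
  next x-line at t=0.4272, next y-line at t=1.6200; Δt_x=1.1547, Δt_y=2.0000
    x: enter (0,7) at t=0.4272 ← occupied
  → r_3 = 0.4272
beam 4: φ=90°, α=195°
  dir = (cos 195°, sin 195°) = (-0.9659, -0.2588); from cell (1,7)
  next x-line at t=0.3831, next y-line at t=0.7341; Δt_x=1.0353, Δt_y=3.8637
    x: enter (0,7) at t=0.3831 ← occupied
  → r_4 = 0.3831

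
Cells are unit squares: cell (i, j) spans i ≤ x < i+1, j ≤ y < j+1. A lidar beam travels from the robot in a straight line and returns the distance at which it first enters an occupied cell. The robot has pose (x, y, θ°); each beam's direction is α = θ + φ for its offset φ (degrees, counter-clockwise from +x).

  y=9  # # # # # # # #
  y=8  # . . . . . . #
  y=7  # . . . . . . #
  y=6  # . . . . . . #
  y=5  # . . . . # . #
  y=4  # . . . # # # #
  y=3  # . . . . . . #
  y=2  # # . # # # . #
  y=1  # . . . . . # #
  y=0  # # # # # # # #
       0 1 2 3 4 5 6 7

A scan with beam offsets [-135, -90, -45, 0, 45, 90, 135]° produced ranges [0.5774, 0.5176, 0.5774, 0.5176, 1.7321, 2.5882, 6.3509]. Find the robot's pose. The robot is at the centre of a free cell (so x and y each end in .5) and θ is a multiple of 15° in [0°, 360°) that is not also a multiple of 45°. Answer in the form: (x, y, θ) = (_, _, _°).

The pose lattice has 39·16 = 624 candidates. Test each by forward raycasting.
  (2.5, 5.5, 150°): beam 1 = 4.6587 ≠ 0.5774 ✗
  (6.5, 7.5, 150°): beam 1 = 0.5176 ≠ 0.5774 ✗
  (6.5, 5.5, 150°): beam 1 = 0.5176 ≠ 0.5774 ✗
  (5.5, 1.5, 345°): beam 1 = 1.0000 ≠ 0.5774 ✗
  …
  (1.5, 3.5, 285°): r_1=0.5774, r_2=0.5176, r_3=0.5774, r_4=0.5176, r_5=1.7321, r_6=2.5882, r_7=6.3509 — all match ✓
Unique over the lattice → pose = (1.5, 3.5, 285°).

(x, y, θ) = (1.5, 3.5, 285°)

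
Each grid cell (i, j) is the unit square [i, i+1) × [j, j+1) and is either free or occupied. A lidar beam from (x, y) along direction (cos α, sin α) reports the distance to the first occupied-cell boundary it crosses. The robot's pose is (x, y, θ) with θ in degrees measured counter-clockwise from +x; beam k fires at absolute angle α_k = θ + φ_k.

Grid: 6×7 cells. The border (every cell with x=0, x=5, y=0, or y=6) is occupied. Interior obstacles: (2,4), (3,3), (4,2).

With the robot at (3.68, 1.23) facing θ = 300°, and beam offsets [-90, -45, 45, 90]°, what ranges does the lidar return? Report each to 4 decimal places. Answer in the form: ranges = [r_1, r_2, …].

beam 1: φ=-90°, α=210°
  cosα=-0.8660 sinα=-0.5000 | (3,1) | tMaxX 0.7852 tMaxY 0.4600 | tΔX 1.1547 tΔY 2.0000
    t=0.4600 [y] (3,0) — stop
  → r_1 = 0.4600
beam 2: φ=-45°, α=255°
  cosα=-0.2588 sinα=-0.9659 | (3,1) | tMaxX 2.6273 tMaxY 0.2381 | tΔX 3.8637 tΔY 1.0353
    t=0.2381 [y] (3,0) — stop
  → r_2 = 0.2381
beam 3: φ=45°, α=345°
  cosα=0.9659 sinα=-0.2588 | (3,1) | tMaxX 0.3313 tMaxY 0.8887 | tΔX 1.0353 tΔY 3.8637
    t=0.3313 [x] (4,1)
    t=0.8887 [y] (4,0) — stop
  → r_3 = 0.8887
beam 4: φ=90°, α=30°
  cosα=0.8660 sinα=0.5000 | (3,1) | tMaxX 0.3695 tMaxY 1.5400 | tΔX 1.1547 tΔY 2.0000
    t=0.3695 [x] (4,1)
    t=1.5242 [x] (5,1) — stop
  → r_4 = 1.5242

ranges = [0.4600, 0.2381, 0.8887, 1.5242]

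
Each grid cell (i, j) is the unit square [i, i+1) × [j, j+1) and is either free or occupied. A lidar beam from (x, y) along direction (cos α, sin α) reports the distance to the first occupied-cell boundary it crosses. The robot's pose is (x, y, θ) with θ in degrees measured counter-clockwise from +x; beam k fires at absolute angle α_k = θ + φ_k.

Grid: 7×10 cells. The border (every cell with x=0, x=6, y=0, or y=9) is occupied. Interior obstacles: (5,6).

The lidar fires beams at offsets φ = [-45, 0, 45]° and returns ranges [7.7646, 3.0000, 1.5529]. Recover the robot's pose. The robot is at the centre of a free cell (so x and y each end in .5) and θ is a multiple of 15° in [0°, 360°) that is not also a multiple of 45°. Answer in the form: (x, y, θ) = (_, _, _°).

Candidates: 39 free-cell centres × 16 headings = 624 poses. Raycast each; keep the one whose scan matches to 4 dp.
  (1.5, 6.5, 60°): beam 1 = 4.6587 ≠ 7.7646 ✗
  (4.5, 8.5, 30°): beam 1 = 1.5529 ≠ 7.7646 ✗
  (2.5, 6.5, 165°): beam 1 = 2.8868 ≠ 7.7646 ✗
  (4.5, 8.5, 285°): beam 1 = 7.0000 ≠ 7.7646 ✗
  …
  (2.5, 1.5, 120°): r_1=7.7646, r_2=3.0000, r_3=1.5529 — all match ✓
Unique over the lattice → pose = (2.5, 1.5, 120°).

(x, y, θ) = (2.5, 1.5, 120°)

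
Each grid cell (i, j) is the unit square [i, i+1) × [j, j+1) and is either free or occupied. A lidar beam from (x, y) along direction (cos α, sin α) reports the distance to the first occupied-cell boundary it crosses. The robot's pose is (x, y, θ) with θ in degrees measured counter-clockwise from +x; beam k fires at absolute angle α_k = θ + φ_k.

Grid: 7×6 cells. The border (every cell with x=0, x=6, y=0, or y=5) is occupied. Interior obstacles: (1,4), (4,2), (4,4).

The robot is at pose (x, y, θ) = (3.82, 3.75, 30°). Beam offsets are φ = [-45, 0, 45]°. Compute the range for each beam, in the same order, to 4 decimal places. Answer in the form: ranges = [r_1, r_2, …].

beam 1: φ=-45°, α=345°
  dir = (cos 345°, sin 345°) = (0.9659, -0.2588); from cell (3,3)
  next x-line at t=0.1863, next y-line at t=2.8978; Δt_x=1.0353, Δt_y=3.8637
    x: enter (4,3) at t=0.1863
    x: enter (5,3) at t=1.2216
    x: enter (6,3) at t=2.2569 ← occupied
  → r_1 = 2.2569
beam 2: φ=0°, α=30°
  dir = (cos 30°, sin 30°) = (0.8660, 0.5000); from cell (3,3)
  next x-line at t=0.2078, next y-line at t=0.5000; Δt_x=1.1547, Δt_y=2.0000
    x: enter (4,3) at t=0.2078
    y: enter (4,4) at t=0.5000 ← occupied
  → r_2 = 0.5000
beam 3: φ=45°, α=75°
  dir = (cos 75°, sin 75°) = (0.2588, 0.9659); from cell (3,3)
  next x-line at t=0.6955, next y-line at t=0.2588; Δt_x=3.8637, Δt_y=1.0353
    y: enter (3,4) at t=0.2588
    x: enter (4,4) at t=0.6955 ← occupied
  → r_3 = 0.6955

ranges = [2.2569, 0.5000, 0.6955]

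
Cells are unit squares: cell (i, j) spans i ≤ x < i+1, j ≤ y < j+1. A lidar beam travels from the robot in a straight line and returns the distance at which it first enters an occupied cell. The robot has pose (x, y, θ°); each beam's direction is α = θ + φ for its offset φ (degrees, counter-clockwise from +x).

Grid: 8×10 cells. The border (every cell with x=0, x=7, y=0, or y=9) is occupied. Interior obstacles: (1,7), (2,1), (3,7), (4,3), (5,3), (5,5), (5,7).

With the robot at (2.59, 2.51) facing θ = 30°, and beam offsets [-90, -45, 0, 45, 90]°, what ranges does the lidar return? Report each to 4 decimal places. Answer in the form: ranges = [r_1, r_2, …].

ranges = [0.5889, 4.5656, 1.6281, 4.6484, 3.1800]

beam 1: φ=-90°, α=300°
  dir = (cos 300°, sin 300°) = (0.5000, -0.8660); from cell (2,2)
  next x-line at t=0.8200, next y-line at t=0.5889; Δt_x=2.0000, Δt_y=1.1547
    y: enter (2,1) at t=0.5889 ← occupied
  → r_1 = 0.5889
beam 2: φ=-45°, α=345°
  dir = (cos 345°, sin 345°) = (0.9659, -0.2588); from cell (2,2)
  next x-line at t=0.4245, next y-line at t=1.9705; Δt_x=1.0353, Δt_y=3.8637
    x: enter (3,2) at t=0.4245
    x: enter (4,2) at t=1.4597
    y: enter (4,1) at t=1.9705
    x: enter (5,1) at t=2.4950
    x: enter (6,1) at t=3.5303
    x: enter (7,1) at t=4.5656 ← occupied
  → r_2 = 4.5656
beam 3: φ=0°, α=30°
  dir = (cos 30°, sin 30°) = (0.8660, 0.5000); from cell (2,2)
  next x-line at t=0.4734, next y-line at t=0.9800; Δt_x=1.1547, Δt_y=2.0000
    x: enter (3,2) at t=0.4734
    y: enter (3,3) at t=0.9800
    x: enter (4,3) at t=1.6281 ← occupied
  → r_3 = 1.6281
beam 4: φ=45°, α=75°
  dir = (cos 75°, sin 75°) = (0.2588, 0.9659); from cell (2,2)
  next x-line at t=1.5841, next y-line at t=0.5073; Δt_x=3.8637, Δt_y=1.0353
    y: enter (2,3) at t=0.5073
    y: enter (2,4) at t=1.5426
    x: enter (3,4) at t=1.5841
    y: enter (3,5) at t=2.5778
    y: enter (3,6) at t=3.6131
    y: enter (3,7) at t=4.6484 ← occupied
  → r_4 = 4.6484
beam 5: φ=90°, α=120°
  dir = (cos 120°, sin 120°) = (-0.5000, 0.8660); from cell (2,2)
  next x-line at t=1.1800, next y-line at t=0.5658; Δt_x=2.0000, Δt_y=1.1547
    y: enter (2,3) at t=0.5658
    x: enter (1,3) at t=1.1800
    y: enter (1,4) at t=1.7205
    y: enter (1,5) at t=2.8752
    x: enter (0,5) at t=3.1800 ← occupied
  → r_5 = 3.1800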